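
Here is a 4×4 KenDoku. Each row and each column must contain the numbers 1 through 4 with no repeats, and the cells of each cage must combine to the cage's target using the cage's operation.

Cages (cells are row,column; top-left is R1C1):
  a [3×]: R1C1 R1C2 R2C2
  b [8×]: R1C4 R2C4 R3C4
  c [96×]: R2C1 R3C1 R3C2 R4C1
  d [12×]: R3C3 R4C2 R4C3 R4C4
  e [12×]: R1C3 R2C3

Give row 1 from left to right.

1 3 4 2

Cage a needs product 3, so R1C1 = 1.
The 3 cells of cage a must have product 3, so R1C2 = 3.
Row 1 now contains 3, leaving R1C3 = 4.
4 is placed in row 1; hence R1C4 = 2.
The 3 cells of cage a must have product 3, so R2C2 = 1.
Column 3 already has 4; hence R2C3 = 3.
Row 2 now contains 1, so R2C4 = 4.
The 4 cells of cage c must have product 96, so R3C2 = 4.
Column 4 already has 4, so R3C4 = 1.
Column 2 now contains 4, leaving R4C2 = 2.
Column 3 now contains 3, leaving R4C3 = 1.
Column 4 now contains 1; hence R4C4 = 3.
Row 2 now contains 4, leaving R2C1 = 2.
The 4 cells of cage c must have product 96; hence R3C1 = 3.
Row 3 now contains 1, which forces R3C3 = 2.
Row 4 already has 3; hence R4C1 = 4.
Completed grid: 1 3 4 2 / 2 1 3 4 / 3 4 2 1 / 4 2 1 3.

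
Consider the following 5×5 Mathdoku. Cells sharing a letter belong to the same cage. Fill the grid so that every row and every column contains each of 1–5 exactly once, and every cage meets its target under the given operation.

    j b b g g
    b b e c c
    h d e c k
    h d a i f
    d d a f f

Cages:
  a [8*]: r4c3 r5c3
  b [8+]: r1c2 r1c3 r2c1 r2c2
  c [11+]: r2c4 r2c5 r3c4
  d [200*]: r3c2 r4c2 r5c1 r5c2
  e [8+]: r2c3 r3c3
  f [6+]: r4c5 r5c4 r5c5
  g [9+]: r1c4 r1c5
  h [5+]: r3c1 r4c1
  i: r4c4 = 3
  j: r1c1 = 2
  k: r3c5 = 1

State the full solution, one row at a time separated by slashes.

Cage j is a single given cell, leaving r1c1 = 2.
K is a freebie, so r3c5 = 1.
I is a freebie; hence r4c4 = 3.
Row 4 now contains 3, which forces r4c5 = 2.
The 4 cells of cage d must have product 200, leaving r5c1 = 5.
Cage h needs two cells with sum 5; hence r3c1 = 4.
Cage h's pair has sum 5, which forces r4c1 = 1.
Row 4 now contains 2; hence r4c3 = 4.
The two cells of cage a must have product 8, which forces r5c3 = 2.
Cage f needs sum 6, which forces r5c4 = 1.
Cage f needs sum 6, so r5c5 = 3.
Cage b needs sum 8; hence r1c2 = 3.
Cage b has sum 8, which forces r1c3 = 1.
1 is placed in column 1, so r2c1 = 3.
Cage b needs sum 8, leaving r2c2 = 1.
3 is placed in row 2, so r2c3 = 5.
Row 2 now contains 5, which forces r2c5 = 4.
Cage d needs product 200, leaving r3c2 = 2.
Column 3 now contains 5, which forces r3c3 = 3.
2 is placed in row 3, so r3c4 = 5.
Row 4 already has 4, which forces r4c2 = 5.
Row 5 now contains 2, which forces r5c2 = 4.
Column 4 already has 5, so r1c4 = 4.
Column 5 already has 4; hence r1c5 = 5.
Row 2 already has 4, which forces r2c4 = 2.

2 3 1 4 5 / 3 1 5 2 4 / 4 2 3 5 1 / 1 5 4 3 2 / 5 4 2 1 3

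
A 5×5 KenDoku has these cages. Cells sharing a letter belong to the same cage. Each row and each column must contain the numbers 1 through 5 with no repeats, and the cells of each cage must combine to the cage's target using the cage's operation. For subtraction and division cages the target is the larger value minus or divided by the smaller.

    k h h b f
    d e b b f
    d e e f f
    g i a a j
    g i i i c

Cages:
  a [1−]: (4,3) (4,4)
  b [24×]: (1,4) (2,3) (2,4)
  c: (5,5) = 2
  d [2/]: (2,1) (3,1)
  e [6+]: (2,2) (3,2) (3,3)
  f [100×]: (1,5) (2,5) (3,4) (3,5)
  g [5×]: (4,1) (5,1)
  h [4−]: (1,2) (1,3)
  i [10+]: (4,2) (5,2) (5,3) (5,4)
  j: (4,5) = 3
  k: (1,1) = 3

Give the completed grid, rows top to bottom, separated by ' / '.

K is a freebie, so (1,1) = 3.
Cage f has product 100; hence (3,4) = 5.
Cage j is given; hence (4,5) = 3.
C is a freebie; hence (5,5) = 2.
The only place for 2 in row 1 is (1,4).
Row 1 needs a 4, and only (1,5) is open for it.
Cage f needs product 100, so (2,5) = 5.
Column 5 now contains 4; hence (3,5) = 1.
The 3 cells of cage e must have sum 6; hence (2,2) = 1.
Column 2 already has 1; hence (4,2) = 2.
2 is placed in row 4, which forces (4,3) = 5.
Column 2 already has 1; hence (1,2) = 5.
Column 3 now contains 5, which forces (1,3) = 1.
Column 2 already has 2, which forces (3,2) = 3.
Cage e needs sum 6; hence (3,3) = 2.
Row 4 now contains 5, leaving (4,1) = 1.
Cage a needs two cells with difference 1, which forces (4,4) = 4.
Cage g needs two cells with product 5, which forces (5,1) = 5.
3 is placed in column 2, so (5,2) = 4.
4 is placed in row 5; hence (5,3) = 3.
Row 5 already has 3, which forces (5,4) = 1.
Cage d needs two cells with quotient 2; hence (2,1) = 2.
Column 3 now contains 3, so (2,3) = 4.
Column 4 already has 4, so (2,4) = 3.
Row 3 now contains 2; hence (3,1) = 4.

3 5 1 2 4 / 2 1 4 3 5 / 4 3 2 5 1 / 1 2 5 4 3 / 5 4 3 1 2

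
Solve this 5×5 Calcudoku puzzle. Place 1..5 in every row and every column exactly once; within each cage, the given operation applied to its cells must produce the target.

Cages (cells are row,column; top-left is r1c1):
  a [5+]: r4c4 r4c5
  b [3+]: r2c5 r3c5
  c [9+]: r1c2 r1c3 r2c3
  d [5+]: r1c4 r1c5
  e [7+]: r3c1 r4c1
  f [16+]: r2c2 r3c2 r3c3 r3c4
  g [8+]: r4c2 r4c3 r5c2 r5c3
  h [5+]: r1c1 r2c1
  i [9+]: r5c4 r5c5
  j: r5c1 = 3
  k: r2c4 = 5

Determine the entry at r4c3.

Cage k is given, which forces r2c4 = 5.
J is a freebie; hence r5c1 = 3.
Column 4 already has 5, which forces r5c4 = 4.
4 is placed in row 5, which forces r5c5 = 5.
Row 2 now contains 5; hence r2c2 = 4.
The 4 cells of cage f must have sum 16, which forces r3c2 = 5.
The 4 cells of cage f must have sum 16, leaving r3c3 = 4.
Cage f needs sum 16; hence r3c4 = 3.
The two cells of cage h must have sum 5, leaving r1c1 = 4.
Cage c has sum 9, leaving r1c3 = 5.
4 is placed in row 1, leaving r1c5 = 3.
Row 2 now contains 4; hence r2c1 = 1.
Row 2 already has 1, leaving r2c5 = 2.
Row 3 already has 5, leaving r3c1 = 2.
Column 5 already has 2, leaving r3c5 = 1.
The two cells of cage e must have sum 7, which forces r4c1 = 5.
Column 5 now contains 3; hence r4c5 = 4.
Cage c needs sum 9, which forces r1c2 = 1.
Cage d needs two cells with sum 5; hence r1c4 = 2.
Row 2 already has 2, leaving r2c3 = 3.
Column 3 already has 3; hence r4c3 = 2.
Cage a needs two cells with sum 5; hence r4c4 = 1.
1 is placed in column 2, so r5c2 = 2.
2 is placed in column 3, leaving r5c3 = 1.
Row 4 already has 2, leaving r4c2 = 3.
The full grid is 4 1 5 2 3 / 1 4 3 5 2 / 2 5 4 3 1 / 5 3 2 1 4 / 3 2 1 4 5.

2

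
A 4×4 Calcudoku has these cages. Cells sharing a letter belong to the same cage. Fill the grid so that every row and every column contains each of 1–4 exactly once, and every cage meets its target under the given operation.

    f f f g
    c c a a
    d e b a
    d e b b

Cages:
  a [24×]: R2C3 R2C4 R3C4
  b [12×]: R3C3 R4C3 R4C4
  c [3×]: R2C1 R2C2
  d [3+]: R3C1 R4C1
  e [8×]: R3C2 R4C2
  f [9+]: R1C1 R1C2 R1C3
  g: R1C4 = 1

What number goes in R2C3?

Cage g is given; hence R1C4 = 1.
In column 1, 4 can only go at R1C1, so R1C1 = 4.
Column 1 needs a 3, and only R2C1 is open for it.
3 is placed in row 2, which forces R2C2 = 1.
Cage a has product 24; hence R3C4 = 3.
Cage b has product 12, which forces R4C3 = 3.
Cage f needs sum 9; hence R1C2 = 3.
Column 3 now contains 3; hence R1C3 = 2.
Column 3 now contains 2; hence R2C3 = 4.
Row 2 already has 4, which forces R2C4 = 2.
Column 3 now contains 2, leaving R3C3 = 1.
Column 4 already has 2, so R4C4 = 4.
Row 3 now contains 1; hence R3C1 = 2.
Cage e needs two cells with product 8, which forces R3C2 = 4.
Cage d needs two cells with sum 3; hence R4C1 = 1.
Row 4 now contains 4, which forces R4C2 = 2.
Filled in: 4 3 2 1 / 3 1 4 2 / 2 4 1 3 / 1 2 3 4.

4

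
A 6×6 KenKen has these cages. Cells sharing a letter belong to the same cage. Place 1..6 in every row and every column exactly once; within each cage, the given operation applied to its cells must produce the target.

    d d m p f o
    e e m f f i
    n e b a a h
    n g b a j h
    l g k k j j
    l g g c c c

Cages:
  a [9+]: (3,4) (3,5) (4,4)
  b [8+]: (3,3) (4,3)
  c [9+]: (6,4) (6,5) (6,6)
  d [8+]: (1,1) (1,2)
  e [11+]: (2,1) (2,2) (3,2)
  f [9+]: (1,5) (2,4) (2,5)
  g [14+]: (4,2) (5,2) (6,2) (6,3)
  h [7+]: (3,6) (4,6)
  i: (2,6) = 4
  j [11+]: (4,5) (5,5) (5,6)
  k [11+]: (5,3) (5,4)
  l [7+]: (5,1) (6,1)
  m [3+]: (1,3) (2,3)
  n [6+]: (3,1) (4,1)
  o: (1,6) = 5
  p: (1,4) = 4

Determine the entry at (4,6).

1

P is a freebie; hence (1,4) = 4.
Cage o is a single given cell, leaving (1,6) = 5.
Cage i is a single given cell, so (2,6) = 4.
In row 1, 3 can only go at (1,5), so (1,5) = 3.
The only place for 1 in row 1 is (1,3).
1 is placed in column 3, which forces (2,3) = 2.
In column 3, 4 can only go at (6,3), so (6,3) = 4.
Column 3 needs a 6, and only (5,3) is open for it.
Row 5 already has 6, which forces (5,4) = 5.
Column 4 already has 5, leaving (2,4) = 1.
Cage f needs sum 9, so (2,5) = 5.
Column 5 now contains 5, leaving (4,5) = 6.
6 is placed in row 4, so (4,6) = 1.
Cage e needs sum 11, so (3,2) = 2.
1 is placed in column 6, so (3,6) = 6.
Cage j has sum 11; hence (5,5) = 2.
Cage j needs sum 11, so (5,6) = 3.
Cage c has sum 9, so (6,5) = 1.
Column 6 now contains 6, which forces (6,6) = 2.
The two cells of cage d must have sum 8, which forces (1,1) = 2.
Column 2 already has 2; hence (1,2) = 6.
Column 2 already has 6, which forces (2,2) = 3.
6 is placed in row 3, which forces (3,4) = 3.
Column 5 now contains 1, so (3,5) = 4.
Column 1 already has 2, which forces (4,1) = 5.
Column 2 now contains 3, leaving (4,2) = 4.
Row 4 now contains 5, so (4,3) = 3.
The 3 cells of cage a must have sum 9, leaving (4,4) = 2.
The 4 cells of cage g must have sum 14, which forces (5,2) = 1.
Column 2 already has 6; hence (6,2) = 5.
Row 6 already has 2, which forces (6,4) = 6.
Row 2 now contains 3, which forces (2,1) = 6.
Row 3 already has 4, which forces (3,1) = 1.
3 is placed in row 3, which forces (3,3) = 5.
1 is placed in row 5, leaving (5,1) = 4.
Row 6 now contains 6, which forces (6,1) = 3.
The full grid is 2 6 1 4 3 5 / 6 3 2 1 5 4 / 1 2 5 3 4 6 / 5 4 3 2 6 1 / 4 1 6 5 2 3 / 3 5 4 6 1 2.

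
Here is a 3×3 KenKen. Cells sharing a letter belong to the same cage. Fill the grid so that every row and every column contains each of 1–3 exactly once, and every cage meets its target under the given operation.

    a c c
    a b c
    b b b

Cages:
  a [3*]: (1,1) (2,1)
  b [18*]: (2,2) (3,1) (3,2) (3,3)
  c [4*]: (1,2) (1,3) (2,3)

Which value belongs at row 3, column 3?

3

Cage c needs product 4; hence (1,2) = 2.
Cage c needs product 4, leaving (1,3) = 1.
Cage b has product 18, so (2,2) = 3.
The 3 cells of cage c must have product 4, which forces (2,3) = 2.
Column 2 already has 2, which forces (3,2) = 1.
Column 3 now contains 2, leaving (3,3) = 3.
1 is placed in row 1, which forces (1,1) = 3.
Row 2 already has 3, so (2,1) = 1.
3 is placed in row 3; hence (3,1) = 2.
Completed grid: 3 2 1 / 1 3 2 / 2 1 3.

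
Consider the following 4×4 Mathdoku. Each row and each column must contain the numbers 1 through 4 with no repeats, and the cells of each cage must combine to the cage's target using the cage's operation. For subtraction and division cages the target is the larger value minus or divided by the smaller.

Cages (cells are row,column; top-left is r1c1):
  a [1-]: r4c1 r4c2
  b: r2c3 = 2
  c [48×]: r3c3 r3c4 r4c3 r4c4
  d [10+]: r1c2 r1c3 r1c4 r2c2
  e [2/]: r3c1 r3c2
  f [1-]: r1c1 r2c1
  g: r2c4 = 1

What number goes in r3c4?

Cage b is a single given cell, leaving r2c3 = 2.
Cage g is a single given cell, leaving r2c4 = 1.
The only place for 3 in row 3 is r3c4.
The 4 cells of cage c must have product 48, which forces r3c3 = 4.
Cage c needs product 48; hence r4c3 = 1.
Column 4 now contains 3, so r4c4 = 4.
The 4 cells of cage d must have sum 10; hence r1c2 = 1.
Column 3 already has 1, so r1c3 = 3.
Column 4 already has 4, so r1c4 = 2.
The 4 cells of cage d must have sum 10; hence r2c2 = 4.
Column 2 already has 1, so r3c2 = 2.
Column 2 already has 2, leaving r4c2 = 3.
Row 1 already has 2; hence r1c1 = 4.
Row 2 now contains 4, which forces r2c1 = 3.
Row 3 now contains 2, so r3c1 = 1.
3 is placed in row 4, leaving r4c1 = 2.
Completed grid: 4 1 3 2 / 3 4 2 1 / 1 2 4 3 / 2 3 1 4.

3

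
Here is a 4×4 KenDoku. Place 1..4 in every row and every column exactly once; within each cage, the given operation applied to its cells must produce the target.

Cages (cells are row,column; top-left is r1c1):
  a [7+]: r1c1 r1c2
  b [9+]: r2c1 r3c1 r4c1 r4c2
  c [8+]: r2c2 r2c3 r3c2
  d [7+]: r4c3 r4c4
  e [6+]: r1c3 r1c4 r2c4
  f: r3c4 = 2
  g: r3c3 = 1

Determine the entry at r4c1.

Cage g is given, leaving r3c3 = 1.
F is a freebie, which forces r3c4 = 2.
The 3 cells of cage e must have sum 6, which forces r1c3 = 2.
The only place for 1 in row 1 is r1c4.
1 is placed in column 4, which forces r2c4 = 3.
Column 4 already has 3, so r4c4 = 4.
Cage c needs sum 8, leaving r2c2 = 1.
3 is placed in row 2, so r2c3 = 4.
Cage c has sum 8; hence r3c2 = 3.
Column 2 now contains 3; hence r4c2 = 2.
Row 4 already has 4, leaving r4c3 = 3.
Cage a needs two cells with sum 7, leaving r1c1 = 3.
Column 2 now contains 3, which forces r1c2 = 4.
1 is placed in row 2, which forces r2c1 = 2.
Row 3 already has 3, which forces r3c1 = 4.
Row 4 already has 3, which forces r4c1 = 1.
The full grid is 3 4 2 1 / 2 1 4 3 / 4 3 1 2 / 1 2 3 4.

1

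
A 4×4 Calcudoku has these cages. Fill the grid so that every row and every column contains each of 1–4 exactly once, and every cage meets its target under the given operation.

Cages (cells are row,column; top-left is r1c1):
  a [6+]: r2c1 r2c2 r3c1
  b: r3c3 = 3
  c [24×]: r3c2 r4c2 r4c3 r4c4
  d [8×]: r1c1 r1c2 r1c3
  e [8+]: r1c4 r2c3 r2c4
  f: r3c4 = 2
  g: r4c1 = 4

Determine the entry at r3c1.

Cage b is a single given cell, leaving r3c3 = 3.
Cage f is given, leaving r3c4 = 2.
Cage g is given, which forces r4c1 = 4.
Row 3 already has 2, which forces r3c1 = 1.
Cage c has product 24, so r3c2 = 4.
Column 1 already has 1; hence r1c1 = 2.
Cage d has product 8, leaving r1c2 = 1.
Cage d has product 8; hence r1c3 = 4.
4 is placed in row 1, leaving r1c4 = 3.
Column 1 already has 2, which forces r2c1 = 3.
Row 2 already has 3; hence r2c2 = 2.
Column 3 now contains 4; hence r2c3 = 1.
Row 2 now contains 1; hence r2c4 = 4.
Column 2 now contains 2, leaving r4c2 = 3.
Column 3 already has 1, leaving r4c3 = 2.
3 is placed in column 4, so r4c4 = 1.
The full grid is 2 1 4 3 / 3 2 1 4 / 1 4 3 2 / 4 3 2 1.

1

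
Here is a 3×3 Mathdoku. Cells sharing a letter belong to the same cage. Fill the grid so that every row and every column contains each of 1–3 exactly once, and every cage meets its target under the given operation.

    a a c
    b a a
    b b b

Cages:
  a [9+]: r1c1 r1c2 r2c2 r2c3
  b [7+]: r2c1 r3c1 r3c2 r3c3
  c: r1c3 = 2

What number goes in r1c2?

Cage c is given, which forces r1c3 = 2.
Cage b needs sum 7, leaving r2c1 = 1.
1 is placed in row 2; hence r2c3 = 3.
Column 3 already has 3, which forces r3c3 = 1.
Column 1 already has 1, leaving r1c1 = 3.
Cage a has sum 9, leaving r1c2 = 1.
Row 2 already has 3; hence r2c2 = 2.
3 is placed in column 1, which forces r3c1 = 2.
2 is placed in column 2, which forces r3c2 = 3.
Filled in: 3 1 2 / 1 2 3 / 2 3 1.

1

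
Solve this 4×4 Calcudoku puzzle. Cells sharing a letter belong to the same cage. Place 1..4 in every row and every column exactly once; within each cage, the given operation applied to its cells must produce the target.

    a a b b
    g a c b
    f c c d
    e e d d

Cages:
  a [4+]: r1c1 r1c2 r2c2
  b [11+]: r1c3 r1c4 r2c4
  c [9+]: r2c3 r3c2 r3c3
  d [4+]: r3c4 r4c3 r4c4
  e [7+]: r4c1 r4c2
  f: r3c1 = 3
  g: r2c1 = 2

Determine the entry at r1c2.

2

Cage a has sum 4, so r1c1 = 1.
Cage a needs sum 4, which forces r1c2 = 2.
Cage b has sum 11; hence r1c3 = 4.
Cage b needs sum 11; hence r1c4 = 3.
Cage g is a single given cell, which forces r2c1 = 2.
Cage a needs sum 4, leaving r2c2 = 1.
2 is placed in row 2, so r2c3 = 3.
Cage b needs sum 11, so r2c4 = 4.
Cage f is given, so r3c1 = 3.
Row 3 already has 3, so r3c2 = 4.
Cage d needs sum 4, which forces r3c4 = 1.
Column 1 already has 3, which forces r4c1 = 4.
Column 2 now contains 4, leaving r4c2 = 3.
The 3 cells of cage d must have sum 4, which forces r4c3 = 1.
Cage d has sum 4; hence r4c4 = 2.
Row 3 now contains 1, so r3c3 = 2.
Completed grid: 1 2 4 3 / 2 1 3 4 / 3 4 2 1 / 4 3 1 2.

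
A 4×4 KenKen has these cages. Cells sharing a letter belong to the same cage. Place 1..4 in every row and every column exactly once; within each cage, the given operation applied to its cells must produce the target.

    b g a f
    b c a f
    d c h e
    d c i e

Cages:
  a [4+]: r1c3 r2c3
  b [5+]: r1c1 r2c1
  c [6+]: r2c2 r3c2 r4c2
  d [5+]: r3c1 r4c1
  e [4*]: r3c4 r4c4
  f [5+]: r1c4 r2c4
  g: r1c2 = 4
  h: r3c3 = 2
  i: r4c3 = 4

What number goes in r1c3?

3

Cage g is given, so r1c2 = 4.
Cage h is given; hence r3c3 = 2.
Cage i is given, so r4c3 = 4.
Row 4 already has 4, which forces r4c4 = 1.
The two cells of cage d must have sum 5, leaving r3c1 = 3.
Row 3 already has 3; hence r3c2 = 1.
1 is placed in column 4, so r3c4 = 4.
Cage d's pair has sum 5, which forces r4c1 = 2.
2 is placed in row 4; hence r4c2 = 3.
Column 1 now contains 2, so r1c1 = 1.
Row 1 now contains 1, leaving r1c3 = 3.
Row 1 now contains 3, leaving r1c4 = 2.
Column 1 now contains 2, so r2c1 = 4.
Column 2 now contains 3, which forces r2c2 = 2.
Column 3 already has 3, which forces r2c3 = 1.
Column 4 already has 2, leaving r2c4 = 3.
Filled in: 1 4 3 2 / 4 2 1 3 / 3 1 2 4 / 2 3 4 1.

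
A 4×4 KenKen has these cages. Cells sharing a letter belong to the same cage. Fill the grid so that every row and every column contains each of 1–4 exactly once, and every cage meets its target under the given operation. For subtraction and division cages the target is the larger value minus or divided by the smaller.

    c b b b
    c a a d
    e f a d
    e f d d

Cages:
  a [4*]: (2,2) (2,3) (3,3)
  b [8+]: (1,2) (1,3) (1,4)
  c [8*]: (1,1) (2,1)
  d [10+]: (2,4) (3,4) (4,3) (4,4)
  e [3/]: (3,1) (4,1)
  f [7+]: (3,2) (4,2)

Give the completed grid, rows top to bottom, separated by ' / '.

2 1 3 4 / 4 2 1 3 / 3 4 2 1 / 1 3 4 2

The only place for 2 in row 1 is (1,1).
Column 1 now contains 2, so (2,1) = 4.
Row 2 already has 4, so (2,3) = 1.
Column 3 now contains 1, leaving (3,3) = 2.
Row 2 already has 1, leaving (2,2) = 2.
Row 2 already has 2, leaving (2,4) = 3.
Cage d has sum 10, leaving (3,4) = 1.
Cage d has sum 10, so (4,3) = 4.
Cage d needs sum 10, which forces (4,4) = 2.
The 3 cells of cage b must have sum 8, so (1,2) = 1.
Column 3 already has 4, which forces (1,3) = 3.
1 is placed in column 4, which forces (1,4) = 4.
Row 3 now contains 1, so (3,1) = 3.
Cage f's pair has sum 7, leaving (3,2) = 4.
Cage e's pair has quotient 3; hence (4,1) = 1.
Row 4 now contains 4, so (4,2) = 3.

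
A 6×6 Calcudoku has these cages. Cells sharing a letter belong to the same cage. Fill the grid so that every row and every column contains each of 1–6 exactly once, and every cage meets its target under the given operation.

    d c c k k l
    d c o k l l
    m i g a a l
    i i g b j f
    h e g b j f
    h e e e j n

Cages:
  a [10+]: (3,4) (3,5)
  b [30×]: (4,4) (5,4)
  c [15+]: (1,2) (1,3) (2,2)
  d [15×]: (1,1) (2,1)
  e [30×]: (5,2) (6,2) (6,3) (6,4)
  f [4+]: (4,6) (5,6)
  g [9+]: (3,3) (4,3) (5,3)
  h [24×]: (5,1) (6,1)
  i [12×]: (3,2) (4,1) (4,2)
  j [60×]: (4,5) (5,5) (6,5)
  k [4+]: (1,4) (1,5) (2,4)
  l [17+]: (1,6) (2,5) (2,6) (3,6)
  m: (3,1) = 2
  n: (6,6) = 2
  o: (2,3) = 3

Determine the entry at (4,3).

2

Cage k needs sum 4; hence (1,4) = 2.
Cage k has sum 4; hence (1,5) = 1.
O is a freebie, which forces (2,3) = 3.
Cage k needs sum 4, so (2,4) = 1.
Cage m is given; hence (3,1) = 2.
Cage n is given, leaving (6,6) = 2.
Cage d needs two cells with product 15; hence (1,1) = 3.
3 is placed in row 2; hence (2,1) = 5.
The only place for 2 in row 2 is (2,5).
In row 3, 3 can only go at (3,2), so (3,2) = 3.
Row 3 needs a 1, and only (3,3) is open for it.
Cage e needs product 30, leaving (5,2) = 2.
Row 5 now contains 2; hence (5,3) = 6.
Row 5 now contains 6, which forces (5,4) = 5.
Cage e has product 30, which forces (6,2) = 1.
Column 3 already has 1, leaving (6,3) = 5.
Cage e has product 30, leaving (6,4) = 3.
Row 6 already has 3, which forces (6,5) = 4.
Cage c has sum 15, which forces (1,2) = 5.
5 is placed in column 3, which forces (1,3) = 4.
Row 1 now contains 4; hence (1,6) = 6.
Cage c needs sum 15; hence (2,2) = 6.
Column 6 already has 6, leaving (2,6) = 4.
The two cells of cage a must have sum 10, which forces (3,4) = 4.
Column 5 now contains 4, leaving (3,5) = 6.
Column 6 now contains 4, so (3,6) = 5.
Cage i has product 12, so (4,1) = 1.
1 is placed in column 2, leaving (4,2) = 4.
Column 3 now contains 6, leaving (4,3) = 2.
Column 4 already has 5, which forces (4,4) = 6.
Cage j has product 60, leaving (4,5) = 5.
Row 4 now contains 1, so (4,6) = 3.
Row 5 now contains 6, so (5,1) = 4.
Column 5 now contains 4, so (5,5) = 3.
Column 6 now contains 3, which forces (5,6) = 1.
Row 6 now contains 4; hence (6,1) = 6.
Completed grid: 3 5 4 2 1 6 / 5 6 3 1 2 4 / 2 3 1 4 6 5 / 1 4 2 6 5 3 / 4 2 6 5 3 1 / 6 1 5 3 4 2.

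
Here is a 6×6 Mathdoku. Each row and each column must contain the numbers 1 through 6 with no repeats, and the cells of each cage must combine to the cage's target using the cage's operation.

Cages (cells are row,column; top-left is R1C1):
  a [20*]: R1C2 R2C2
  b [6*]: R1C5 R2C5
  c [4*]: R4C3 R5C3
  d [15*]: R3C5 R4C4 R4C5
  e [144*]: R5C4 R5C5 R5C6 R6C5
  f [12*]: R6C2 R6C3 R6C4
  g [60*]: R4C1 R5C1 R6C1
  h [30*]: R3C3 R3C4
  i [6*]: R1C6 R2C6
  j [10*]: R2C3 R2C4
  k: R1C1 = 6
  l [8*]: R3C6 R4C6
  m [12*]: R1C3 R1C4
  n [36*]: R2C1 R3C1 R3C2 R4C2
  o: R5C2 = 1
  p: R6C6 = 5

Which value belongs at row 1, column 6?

1

Cage k is a single given cell; hence R1C1 = 6.
Cage o is given, leaving R5C2 = 1.
1 is placed in row 5; hence R5C3 = 4.
Cage p is a single given cell, leaving R6C6 = 5.
Cage m's pair has product 12, so R1C3 = 3.
The two cells of cage m must have product 12, leaving R1C4 = 4.
Column 3 now contains 4; hence R4C3 = 1.
The 4 cells of cage e must have product 144; hence R6C5 = 4.
Row 1 already has 4, leaving R1C2 = 5.
The two cells of cage a must have product 20; hence R2C2 = 4.
The 3 cells of cage d must have product 15; hence R3C5 = 1.
Cage g needs product 60, which forces R4C1 = 4.
4 is placed in row 4, which forces R4C6 = 2.
The 3 cells of cage g must have product 60, so R5C1 = 5.
4 is placed in row 6; hence R6C1 = 3.
The 3 cells of cage f must have product 12, which forces R6C4 = 1.
Column 5 already has 1, which forces R1C5 = 2.
Column 6 already has 2, which forces R1C6 = 1.
The 4 cells of cage n must have product 36, so R2C1 = 1.
Cage b's pair has product 6, leaving R2C5 = 3.
Cage i's pair has product 6, so R2C6 = 6.
3 is placed in column 1, so R3C1 = 2.
Column 6 already has 2, leaving R3C6 = 4.
Column 5 now contains 3, which forces R4C5 = 5.
Column 5 now contains 3, which forces R5C5 = 6.
Column 6 already has 6, leaving R5C6 = 3.
Row 4 now contains 5, which forces R4C4 = 3.
Row 5 now contains 3, so R5C4 = 2.
Cage j needs two cells with product 10; hence R2C3 = 2.
Column 4 now contains 2, leaving R2C4 = 5.
Cage n needs product 36, so R3C2 = 3.
5 is placed in column 4, leaving R3C4 = 6.
Row 4 now contains 3, so R4C2 = 6.
Column 2 already has 6, leaving R6C2 = 2.
Column 3 now contains 2, leaving R6C3 = 6.
Row 3 already has 6, leaving R3C3 = 5.
Filled in: 6 5 3 4 2 1 / 1 4 2 5 3 6 / 2 3 5 6 1 4 / 4 6 1 3 5 2 / 5 1 4 2 6 3 / 3 2 6 1 4 5.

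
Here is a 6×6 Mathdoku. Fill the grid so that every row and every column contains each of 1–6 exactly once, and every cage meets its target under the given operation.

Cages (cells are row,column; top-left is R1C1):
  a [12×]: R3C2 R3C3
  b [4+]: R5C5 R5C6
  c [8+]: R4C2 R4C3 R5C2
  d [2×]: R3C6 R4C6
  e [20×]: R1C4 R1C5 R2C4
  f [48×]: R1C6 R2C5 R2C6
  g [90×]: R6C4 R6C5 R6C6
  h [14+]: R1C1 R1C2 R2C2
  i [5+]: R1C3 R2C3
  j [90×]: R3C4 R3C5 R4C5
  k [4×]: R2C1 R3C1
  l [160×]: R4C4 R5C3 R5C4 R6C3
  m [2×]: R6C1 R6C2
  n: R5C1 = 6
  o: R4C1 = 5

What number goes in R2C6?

O is a freebie, leaving R4C1 = 5.
Cage n is given, so R5C1 = 6.
Row 6 needs a 4, and only R6C3 is open for it.
The only place for 2 in column 1 is R6C1.
Row 6 now contains 2, so R6C2 = 1.
The only place for 6 in row 4 is R4C5.
The only place for 3 in column 1 is R1C1.
Row 1 already has 3; hence R1C3 = 2.
The two cells of cage i must have sum 5; hence R2C3 = 3.
Column 3 already has 3; hence R3C3 = 6.
Column 3 already has 3; hence R4C3 = 1.
Row 4 now contains 1, leaving R4C6 = 2.
Column 3 now contains 2, leaving R5C3 = 5.
Cage f needs product 48, leaving R2C5 = 2.
The two cells of cage a must have product 12; hence R3C2 = 2.
Column 6 already has 2; hence R3C6 = 1.
Row 4 already has 2, which forces R4C4 = 4.
Cage l has product 160, leaving R5C4 = 2.
1 is placed in column 6, leaving R5C6 = 3.
The 3 cells of cage e must have product 20, leaving R1C5 = 4.
Row 1 now contains 4, leaving R1C6 = 6.
Cage k's pair has product 4, leaving R2C1 = 1.
Row 2 now contains 1, so R2C4 = 5.
6 is placed in column 6, so R2C6 = 4.
1 is placed in row 3, which forces R3C1 = 4.
Column 4 already has 5, so R3C4 = 3.
3 is placed in row 3, leaving R3C5 = 5.
Row 4 already has 4, which forces R4C2 = 3.
Row 5 now contains 3, so R5C2 = 4.
Row 5 now contains 3, leaving R5C5 = 1.
Column 4 now contains 3, so R6C4 = 6.
Column 5 already has 5, leaving R6C5 = 3.
6 is placed in column 6, so R6C6 = 5.
6 is placed in row 1; hence R1C2 = 5.
Column 4 already has 5, which forces R1C4 = 1.
Row 2 now contains 5, leaving R2C2 = 6.
The full grid is 3 5 2 1 4 6 / 1 6 3 5 2 4 / 4 2 6 3 5 1 / 5 3 1 4 6 2 / 6 4 5 2 1 3 / 2 1 4 6 3 5.

4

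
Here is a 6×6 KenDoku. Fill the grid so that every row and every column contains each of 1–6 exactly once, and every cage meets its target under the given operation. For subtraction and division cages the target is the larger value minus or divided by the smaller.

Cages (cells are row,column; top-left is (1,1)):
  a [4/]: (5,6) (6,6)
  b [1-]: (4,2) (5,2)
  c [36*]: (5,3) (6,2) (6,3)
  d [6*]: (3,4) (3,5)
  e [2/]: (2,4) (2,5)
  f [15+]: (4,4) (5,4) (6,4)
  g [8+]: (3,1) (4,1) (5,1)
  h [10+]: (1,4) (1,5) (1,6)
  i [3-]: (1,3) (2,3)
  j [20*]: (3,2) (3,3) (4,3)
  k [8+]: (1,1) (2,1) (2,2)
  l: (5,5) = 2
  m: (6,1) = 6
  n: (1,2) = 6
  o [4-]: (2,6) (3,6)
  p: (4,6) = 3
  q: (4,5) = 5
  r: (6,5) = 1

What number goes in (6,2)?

N is a freebie; hence (1,2) = 6.
Q is a freebie; hence (4,5) = 5.
Cage p is given, so (4,6) = 3.
L is a freebie; hence (5,5) = 2.
Cage m is a single given cell, so (6,1) = 6.
R is a freebie; hence (6,5) = 1.
Row 6 already has 1, so (6,6) = 4.
Cage c needs product 36, so (5,3) = 6.
6 is placed in row 5; hence (5,4) = 4.
Column 6 already has 4, which forces (5,6) = 1.
4 is placed in row 6; hence (6,4) = 5.
Cage h has sum 10, so (1,6) = 5.
Column 4 now contains 4; hence (4,4) = 6.
Row 3 needs a 3, and only (3,5) is open for it.
The 3 cells of cage h must have sum 10; hence (1,4) = 1.
Column 5 now contains 3; hence (1,5) = 4.
Column 5 already has 4, leaving (2,5) = 6.
6 is placed in row 2, leaving (2,6) = 2.
Cage d needs two cells with product 6, so (3,4) = 2.
2 is placed in column 6; hence (3,6) = 6.
Row 1 now contains 4; hence (1,3) = 2.
Cage i's pair has difference 3; hence (2,3) = 5.
2 is placed in row 2, which forces (2,4) = 3.
2 is placed in column 3, so (6,3) = 3.
Row 1 now contains 2, so (1,1) = 3.
Cage j needs product 20, so (3,2) = 5.
Column 1 already has 3; hence (5,1) = 5.
5 is placed in column 2, which forces (5,2) = 3.
Row 6 already has 3; hence (6,2) = 2.
Cage g needs sum 8; hence (3,1) = 1.
1 is placed in row 3; hence (3,3) = 4.
Cage g needs sum 8, which forces (4,1) = 2.
2 is placed in column 2, so (4,2) = 4.
Column 3 already has 4, which forces (4,3) = 1.
1 is placed in column 1, leaving (2,1) = 4.
Column 2 already has 4, which forces (2,2) = 1.
Filled in: 3 6 2 1 4 5 / 4 1 5 3 6 2 / 1 5 4 2 3 6 / 2 4 1 6 5 3 / 5 3 6 4 2 1 / 6 2 3 5 1 4.

2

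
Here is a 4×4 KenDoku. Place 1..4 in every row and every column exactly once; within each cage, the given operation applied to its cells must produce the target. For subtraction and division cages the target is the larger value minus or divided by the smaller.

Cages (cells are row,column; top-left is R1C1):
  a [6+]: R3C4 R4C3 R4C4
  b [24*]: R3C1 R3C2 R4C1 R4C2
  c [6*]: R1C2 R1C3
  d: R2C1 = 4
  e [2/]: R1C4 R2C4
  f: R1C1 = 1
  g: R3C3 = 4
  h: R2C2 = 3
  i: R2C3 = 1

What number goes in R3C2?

F is a freebie, leaving R1C1 = 1.
Cage d is given, so R2C1 = 4.
Cage h is a single given cell, which forces R2C2 = 3.
Cage i is given, so R2C3 = 1.
1 is placed in row 2, leaving R2C4 = 2.
Cage g is given, so R3C3 = 4.
3 is placed in column 2, leaving R1C2 = 2.
The two cells of cage c must have product 6; hence R1C3 = 3.
Column 4 already has 2, leaving R1C4 = 4.
The 4 cells of cage b must have product 24, leaving R3C2 = 1.
Row 3 now contains 1, leaving R3C4 = 3.
Cage b has product 24, which forces R4C2 = 4.
Cage a has sum 6, so R4C3 = 2.
3 is placed in column 4, which forces R4C4 = 1.
Row 3 now contains 3; hence R3C1 = 2.
Row 4 already has 2; hence R4C1 = 3.
The full grid is 1 2 3 4 / 4 3 1 2 / 2 1 4 3 / 3 4 2 1.

1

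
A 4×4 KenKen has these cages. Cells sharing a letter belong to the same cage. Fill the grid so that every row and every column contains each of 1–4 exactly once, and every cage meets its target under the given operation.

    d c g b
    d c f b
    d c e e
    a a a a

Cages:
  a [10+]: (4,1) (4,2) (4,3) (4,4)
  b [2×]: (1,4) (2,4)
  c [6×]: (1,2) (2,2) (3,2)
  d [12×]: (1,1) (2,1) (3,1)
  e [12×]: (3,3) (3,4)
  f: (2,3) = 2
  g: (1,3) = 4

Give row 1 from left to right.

3 1 4 2

G is a freebie, leaving (1,3) = 4.
Cage f is given; hence (2,3) = 2.
Row 2 now contains 2, which forces (2,4) = 1.
Column 3 already has 4, which forces (3,3) = 3.
Row 3 now contains 3, which forces (3,4) = 4.
3 is placed in column 3, so (4,3) = 1.
Cage d has product 12, leaving (1,1) = 3.
1 is placed in column 4, leaving (1,4) = 2.
Cage d has product 12, leaving (2,1) = 4.
Row 2 already has 1, so (2,2) = 3.
Row 3 already has 4; hence (3,1) = 1.
1 is placed in row 3, leaving (3,2) = 2.
Column 1 already has 4; hence (4,1) = 2.
2 is placed in column 2, which forces (4,2) = 4.
Column 4 now contains 2, leaving (4,4) = 3.
Row 1 now contains 2; hence (1,2) = 1.
Completed grid: 3 1 4 2 / 4 3 2 1 / 1 2 3 4 / 2 4 1 3.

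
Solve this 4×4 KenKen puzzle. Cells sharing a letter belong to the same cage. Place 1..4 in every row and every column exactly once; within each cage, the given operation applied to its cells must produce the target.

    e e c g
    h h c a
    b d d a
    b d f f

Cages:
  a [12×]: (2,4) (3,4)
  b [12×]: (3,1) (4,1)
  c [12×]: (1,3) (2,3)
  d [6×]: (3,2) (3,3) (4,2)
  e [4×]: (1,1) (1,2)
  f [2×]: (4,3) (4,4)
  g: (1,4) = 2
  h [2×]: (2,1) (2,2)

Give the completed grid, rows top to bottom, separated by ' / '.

1 4 3 2 / 2 1 4 3 / 3 2 1 4 / 4 3 2 1

G is a freebie; hence (1,4) = 2.
Column 4 already has 2, leaving (4,4) = 1.
Row 4 already has 1; hence (4,3) = 2.
The 3 cells of cage d must have product 6, so (3,2) = 2.
Cage d has product 6; hence (3,3) = 1.
Row 4 now contains 2, leaving (4,2) = 3.
Cage h's pair has product 2, which forces (2,1) = 2.
Column 2 already has 2, which forces (2,2) = 1.
Cage b needs two cells with product 12, so (3,1) = 3.
Row 3 already has 3, so (3,4) = 4.
3 is placed in row 4, so (4,1) = 4.
Column 1 already has 4; hence (1,1) = 1.
1 is placed in column 2, which forces (1,2) = 4.
Row 1 already has 4, leaving (1,3) = 3.
Column 3 now contains 3, so (2,3) = 4.
4 is placed in column 4, so (2,4) = 3.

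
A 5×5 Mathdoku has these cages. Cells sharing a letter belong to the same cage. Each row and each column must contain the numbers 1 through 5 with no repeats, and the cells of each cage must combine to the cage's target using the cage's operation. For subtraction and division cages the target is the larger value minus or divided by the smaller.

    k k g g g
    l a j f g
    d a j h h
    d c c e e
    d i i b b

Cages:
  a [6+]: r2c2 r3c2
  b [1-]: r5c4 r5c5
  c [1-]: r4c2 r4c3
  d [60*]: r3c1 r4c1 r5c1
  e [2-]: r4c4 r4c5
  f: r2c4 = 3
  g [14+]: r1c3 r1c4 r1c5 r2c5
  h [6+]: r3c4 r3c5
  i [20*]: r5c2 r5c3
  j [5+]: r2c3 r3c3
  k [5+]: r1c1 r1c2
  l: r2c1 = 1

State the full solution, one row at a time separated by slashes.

L is a freebie, so r2c1 = 1.
F is a freebie, so r2c4 = 3.
In column 1, 2 can only go at r1c1, so r1c1 = 2.
The two cells of cage k must have sum 5, which forces r1c2 = 3.
Cage g needs sum 14; hence r2c5 = 4.
Row 2 already has 4, so r2c3 = 2.
Cage j's pair has sum 5, so r3c3 = 3.
Row 2 already has 2, leaving r2c2 = 5.
Cage a's pair has sum 6, so r3c2 = 1.
5 is placed in column 2, which forces r5c2 = 4.
Row 5 already has 4, so r5c3 = 5.
Cage h needs two cells with sum 6, so r3c4 = 4.
The two cells of cage h must have sum 6, leaving r3c5 = 2.
4 is placed in column 2, so r4c2 = 2.
Cage c needs two cells with difference 1, so r4c3 = 1.
1 is placed in row 4, leaving r4c4 = 5.
2 is placed in column 5, so r4c5 = 3.
Row 5 now contains 5, which forces r5c1 = 3.
3 is placed in column 5, which forces r5c5 = 1.
1 is placed in column 3, so r1c3 = 4.
5 is placed in column 4, which forces r1c4 = 1.
Column 5 now contains 1, so r1c5 = 5.
Row 3 now contains 4; hence r3c1 = 5.
5 is placed in row 4, leaving r4c1 = 4.
Row 5 already has 1, so r5c4 = 2.

2 3 4 1 5 / 1 5 2 3 4 / 5 1 3 4 2 / 4 2 1 5 3 / 3 4 5 2 1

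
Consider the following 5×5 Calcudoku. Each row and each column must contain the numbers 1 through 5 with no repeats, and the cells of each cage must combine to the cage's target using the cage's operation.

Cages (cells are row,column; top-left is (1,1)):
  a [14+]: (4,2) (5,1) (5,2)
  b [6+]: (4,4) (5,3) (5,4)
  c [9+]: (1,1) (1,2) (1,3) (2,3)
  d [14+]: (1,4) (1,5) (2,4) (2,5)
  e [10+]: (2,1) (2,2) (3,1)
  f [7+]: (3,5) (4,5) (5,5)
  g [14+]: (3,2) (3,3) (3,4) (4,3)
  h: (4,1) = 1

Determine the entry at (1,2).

Cage h is given, leaving (4,1) = 1.
The 3 cells of cage a must have sum 14, so (4,2) = 5.
The 3 cells of cage a must have sum 14; hence (5,1) = 5.
Cage a has sum 14, so (5,2) = 4.
The 3 cells of cage e must have sum 10, leaving (2,1) = 4.
Cage e has sum 10, leaving (2,2) = 3.
Cage e needs sum 10, leaving (3,1) = 3.
Column 1 already has 3, so (1,1) = 2.
Cage c needs sum 9; hence (1,2) = 1.
Column 2 now contains 1, leaving (3,2) = 2.
Cage g has sum 14, which forces (4,3) = 3.
3 is placed in row 4, leaving (4,4) = 2.
Row 4 now contains 2, which forces (4,5) = 4.
4 is placed in column 5, which forces (3,5) = 1.
Cage b has sum 6; hence (5,3) = 1.
Cage b has sum 6, so (5,4) = 3.
Cage f has sum 7; hence (5,5) = 2.
Cage c has sum 9, leaving (1,3) = 4.
The 4 cells of cage d must have sum 14, which forces (1,4) = 5.
The 4 cells of cage d must have sum 14, leaving (1,5) = 3.
Column 3 now contains 1, leaving (2,3) = 2.
Cage d needs sum 14, leaving (2,4) = 1.
2 is placed in column 5, so (2,5) = 5.
Column 3 now contains 4, which forces (3,3) = 5.
5 is placed in column 4, so (3,4) = 4.
Filled in: 2 1 4 5 3 / 4 3 2 1 5 / 3 2 5 4 1 / 1 5 3 2 4 / 5 4 1 3 2.

1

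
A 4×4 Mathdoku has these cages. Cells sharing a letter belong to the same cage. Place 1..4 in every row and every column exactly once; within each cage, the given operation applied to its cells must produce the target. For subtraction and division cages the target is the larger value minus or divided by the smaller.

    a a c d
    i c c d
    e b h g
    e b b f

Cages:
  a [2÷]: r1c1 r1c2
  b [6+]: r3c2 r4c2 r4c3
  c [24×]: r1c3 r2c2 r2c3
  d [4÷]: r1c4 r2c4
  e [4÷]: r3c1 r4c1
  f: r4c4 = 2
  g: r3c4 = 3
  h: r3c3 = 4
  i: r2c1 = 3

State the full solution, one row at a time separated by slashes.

I is a freebie, which forces r2c1 = 3.
Cage h is a single given cell; hence r3c3 = 4.
Cage g is given, leaving r3c4 = 3.
Cage f is given, which forces r4c4 = 2.
The 3 cells of cage c must have product 24, which forces r1c3 = 3.
The 3 cells of cage c must have product 24, which forces r2c2 = 4.
Column 3 now contains 4; hence r2c3 = 2.
Row 2 already has 4, so r2c4 = 1.
Row 3 already has 4, which forces r3c1 = 1.
1 is placed in row 3, leaving r3c2 = 2.
The two cells of cage e must have quotient 4, which forces r4c1 = 4.
Column 3 now contains 3; hence r4c3 = 1.
Column 1 already has 4, leaving r1c1 = 2.
2 is placed in column 2, so r1c2 = 1.
Column 4 already has 1, so r1c4 = 4.
Row 4 already has 1, so r4c2 = 3.

2 1 3 4 / 3 4 2 1 / 1 2 4 3 / 4 3 1 2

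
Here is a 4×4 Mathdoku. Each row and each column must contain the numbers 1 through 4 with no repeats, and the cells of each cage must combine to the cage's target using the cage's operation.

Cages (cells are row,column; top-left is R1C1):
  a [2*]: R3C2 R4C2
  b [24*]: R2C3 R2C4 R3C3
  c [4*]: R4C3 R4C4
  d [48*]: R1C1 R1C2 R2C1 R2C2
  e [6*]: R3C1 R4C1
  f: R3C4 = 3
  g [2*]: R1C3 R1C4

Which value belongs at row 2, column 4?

2

Cage f is given; hence R3C4 = 3.
Cage b needs product 24, which forces R2C3 = 3.
3 is placed in row 3; hence R3C1 = 2.
Row 3 now contains 2, which forces R3C2 = 1.
Row 3 now contains 2, leaving R3C3 = 4.
Cage e's pair has product 6; hence R4C1 = 3.
Column 2 now contains 1; hence R4C2 = 2.
Column 3 already has 4; hence R4C3 = 1.
1 is placed in row 4; hence R4C4 = 4.
The 4 cells of cage d must have product 48, which forces R1C1 = 4.
Cage d has product 48; hence R1C2 = 3.
Column 3 now contains 1, leaving R1C3 = 2.
Cage g needs two cells with product 2, which forces R1C4 = 1.
Cage d needs product 48, which forces R2C1 = 1.
2 is placed in column 2, leaving R2C2 = 4.
4 is placed in column 4, so R2C4 = 2.
Filled in: 4 3 2 1 / 1 4 3 2 / 2 1 4 3 / 3 2 1 4.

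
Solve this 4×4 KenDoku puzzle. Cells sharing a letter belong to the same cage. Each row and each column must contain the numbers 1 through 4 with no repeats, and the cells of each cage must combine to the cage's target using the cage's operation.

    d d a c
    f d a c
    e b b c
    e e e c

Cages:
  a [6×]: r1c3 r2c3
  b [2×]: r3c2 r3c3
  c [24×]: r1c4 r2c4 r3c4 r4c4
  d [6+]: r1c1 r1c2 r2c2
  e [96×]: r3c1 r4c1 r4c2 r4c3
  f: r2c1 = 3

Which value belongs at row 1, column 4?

Cage f is given, so r2c1 = 3.
3 is placed in row 2, which forces r2c3 = 2.
Cage e has product 96, so r3c1 = 4.
Column 3 now contains 2, so r3c3 = 1.
Column 1 now contains 3, leaving r4c1 = 2.
2 is placed in column 1; hence r1c1 = 1.
Cage d needs sum 6; hence r1c2 = 4.
Column 3 now contains 2, leaving r1c3 = 3.
Row 1 now contains 3; hence r1c4 = 2.
2 is placed in row 2, which forces r2c2 = 1.
Row 2 already has 1, leaving r2c4 = 4.
Row 3 already has 1; hence r3c2 = 2.
Column 4 now contains 2, which forces r3c4 = 3.
Column 2 already has 4; hence r4c2 = 3.
Column 3 already has 3, which forces r4c3 = 4.
Column 4 already has 3, leaving r4c4 = 1.
Completed grid: 1 4 3 2 / 3 1 2 4 / 4 2 1 3 / 2 3 4 1.

2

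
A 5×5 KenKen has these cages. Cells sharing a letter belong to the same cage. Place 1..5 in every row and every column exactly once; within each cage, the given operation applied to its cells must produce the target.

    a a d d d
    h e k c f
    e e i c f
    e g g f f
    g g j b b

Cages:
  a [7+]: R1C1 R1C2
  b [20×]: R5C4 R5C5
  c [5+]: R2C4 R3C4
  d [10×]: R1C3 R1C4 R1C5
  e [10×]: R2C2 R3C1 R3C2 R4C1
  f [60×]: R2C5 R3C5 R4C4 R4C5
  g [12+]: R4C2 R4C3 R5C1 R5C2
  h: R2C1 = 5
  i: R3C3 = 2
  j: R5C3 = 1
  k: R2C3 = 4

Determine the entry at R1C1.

Cage h is given, so R2C1 = 5.
Cage k is a single given cell, leaving R2C3 = 4.
I is a freebie, so R3C3 = 2.
J is a freebie; hence R5C3 = 1.
1 is placed in column 3, leaving R1C3 = 5.
The 4 cells of cage e must have product 10, leaving R2C2 = 1.
Row 2 now contains 1, leaving R2C4 = 2.
Row 2 already has 2, leaving R2C5 = 3.
Row 3 now contains 2, leaving R3C1 = 1.
Cage e has product 10, which forces R3C2 = 5.
Row 3 now contains 5, so R3C5 = 4.
Cage e needs product 10, so R4C1 = 2.
Row 4 now contains 2, which forces R4C2 = 4.
Column 3 now contains 5, so R4C3 = 3.
4 is placed in column 5; hence R5C5 = 5.
The two cells of cage a must have sum 7, which forces R1C1 = 4.
Column 2 already has 4, leaving R1C2 = 3.
Column 4 now contains 2, leaving R1C4 = 1.
The 3 cells of cage d must have product 10, so R1C5 = 2.
Row 3 already has 4, so R3C4 = 3.
The 4 cells of cage f must have product 60, leaving R4C4 = 5.
5 is placed in column 5, leaving R4C5 = 1.
Cage g needs sum 12, so R5C1 = 3.
The 4 cells of cage g must have sum 12, leaving R5C2 = 2.
5 is placed in row 5, leaving R5C4 = 4.
Filled in: 4 3 5 1 2 / 5 1 4 2 3 / 1 5 2 3 4 / 2 4 3 5 1 / 3 2 1 4 5.

4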